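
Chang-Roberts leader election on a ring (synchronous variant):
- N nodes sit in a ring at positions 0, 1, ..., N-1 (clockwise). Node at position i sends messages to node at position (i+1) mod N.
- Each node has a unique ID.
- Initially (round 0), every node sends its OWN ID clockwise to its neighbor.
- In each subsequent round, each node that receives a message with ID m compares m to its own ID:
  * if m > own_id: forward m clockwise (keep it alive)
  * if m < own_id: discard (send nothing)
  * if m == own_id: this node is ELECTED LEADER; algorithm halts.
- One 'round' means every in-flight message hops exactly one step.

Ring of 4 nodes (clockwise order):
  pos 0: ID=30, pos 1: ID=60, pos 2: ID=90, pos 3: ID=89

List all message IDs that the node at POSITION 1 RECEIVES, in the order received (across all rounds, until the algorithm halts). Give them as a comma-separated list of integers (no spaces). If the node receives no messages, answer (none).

Round 1: pos1(id60) recv 30: drop; pos2(id90) recv 60: drop; pos3(id89) recv 90: fwd; pos0(id30) recv 89: fwd
Round 2: pos0(id30) recv 90: fwd; pos1(id60) recv 89: fwd
Round 3: pos1(id60) recv 90: fwd; pos2(id90) recv 89: drop
Round 4: pos2(id90) recv 90: ELECTED

Answer: 30,89,90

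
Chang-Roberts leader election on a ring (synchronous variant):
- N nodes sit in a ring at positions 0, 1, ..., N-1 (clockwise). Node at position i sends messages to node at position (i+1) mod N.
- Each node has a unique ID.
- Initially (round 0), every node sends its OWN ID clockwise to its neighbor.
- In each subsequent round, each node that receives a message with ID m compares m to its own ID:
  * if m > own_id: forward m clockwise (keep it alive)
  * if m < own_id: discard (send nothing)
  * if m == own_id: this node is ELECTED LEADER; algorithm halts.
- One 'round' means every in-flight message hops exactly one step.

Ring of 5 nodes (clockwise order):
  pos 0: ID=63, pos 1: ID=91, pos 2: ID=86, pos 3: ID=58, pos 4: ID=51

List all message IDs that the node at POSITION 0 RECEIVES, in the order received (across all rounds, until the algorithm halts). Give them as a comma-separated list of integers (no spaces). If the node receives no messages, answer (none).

Round 1: pos1(id91) recv 63: drop; pos2(id86) recv 91: fwd; pos3(id58) recv 86: fwd; pos4(id51) recv 58: fwd; pos0(id63) recv 51: drop
Round 2: pos3(id58) recv 91: fwd; pos4(id51) recv 86: fwd; pos0(id63) recv 58: drop
Round 3: pos4(id51) recv 91: fwd; pos0(id63) recv 86: fwd
Round 4: pos0(id63) recv 91: fwd; pos1(id91) recv 86: drop
Round 5: pos1(id91) recv 91: ELECTED

Answer: 51,58,86,91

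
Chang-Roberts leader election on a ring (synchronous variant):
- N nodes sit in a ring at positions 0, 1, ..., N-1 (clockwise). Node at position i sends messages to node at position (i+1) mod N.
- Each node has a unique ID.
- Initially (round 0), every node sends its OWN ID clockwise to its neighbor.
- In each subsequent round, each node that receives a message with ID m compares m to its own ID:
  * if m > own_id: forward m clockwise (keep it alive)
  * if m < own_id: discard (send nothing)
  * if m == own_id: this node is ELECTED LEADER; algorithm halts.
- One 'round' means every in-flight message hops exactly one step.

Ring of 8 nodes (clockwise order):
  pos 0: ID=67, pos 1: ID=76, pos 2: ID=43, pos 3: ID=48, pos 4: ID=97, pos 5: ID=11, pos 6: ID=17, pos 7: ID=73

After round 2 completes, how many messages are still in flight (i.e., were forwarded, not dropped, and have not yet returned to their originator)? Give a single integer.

Answer: 2

Derivation:
Round 1: pos1(id76) recv 67: drop; pos2(id43) recv 76: fwd; pos3(id48) recv 43: drop; pos4(id97) recv 48: drop; pos5(id11) recv 97: fwd; pos6(id17) recv 11: drop; pos7(id73) recv 17: drop; pos0(id67) recv 73: fwd
Round 2: pos3(id48) recv 76: fwd; pos6(id17) recv 97: fwd; pos1(id76) recv 73: drop
After round 2: 2 messages still in flight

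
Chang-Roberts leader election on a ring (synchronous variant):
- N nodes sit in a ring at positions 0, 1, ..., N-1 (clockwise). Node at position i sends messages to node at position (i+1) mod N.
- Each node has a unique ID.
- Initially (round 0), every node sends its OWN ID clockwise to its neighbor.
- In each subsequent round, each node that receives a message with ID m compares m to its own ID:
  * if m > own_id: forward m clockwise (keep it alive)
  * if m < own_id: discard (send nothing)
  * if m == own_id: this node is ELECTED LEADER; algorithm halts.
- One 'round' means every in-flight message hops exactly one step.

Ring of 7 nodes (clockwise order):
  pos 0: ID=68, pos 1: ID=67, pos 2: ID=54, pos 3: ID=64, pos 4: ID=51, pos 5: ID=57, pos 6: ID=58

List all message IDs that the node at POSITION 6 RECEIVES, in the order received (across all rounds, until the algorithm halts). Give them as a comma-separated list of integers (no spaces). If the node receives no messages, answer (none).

Round 1: pos1(id67) recv 68: fwd; pos2(id54) recv 67: fwd; pos3(id64) recv 54: drop; pos4(id51) recv 64: fwd; pos5(id57) recv 51: drop; pos6(id58) recv 57: drop; pos0(id68) recv 58: drop
Round 2: pos2(id54) recv 68: fwd; pos3(id64) recv 67: fwd; pos5(id57) recv 64: fwd
Round 3: pos3(id64) recv 68: fwd; pos4(id51) recv 67: fwd; pos6(id58) recv 64: fwd
Round 4: pos4(id51) recv 68: fwd; pos5(id57) recv 67: fwd; pos0(id68) recv 64: drop
Round 5: pos5(id57) recv 68: fwd; pos6(id58) recv 67: fwd
Round 6: pos6(id58) recv 68: fwd; pos0(id68) recv 67: drop
Round 7: pos0(id68) recv 68: ELECTED

Answer: 57,64,67,68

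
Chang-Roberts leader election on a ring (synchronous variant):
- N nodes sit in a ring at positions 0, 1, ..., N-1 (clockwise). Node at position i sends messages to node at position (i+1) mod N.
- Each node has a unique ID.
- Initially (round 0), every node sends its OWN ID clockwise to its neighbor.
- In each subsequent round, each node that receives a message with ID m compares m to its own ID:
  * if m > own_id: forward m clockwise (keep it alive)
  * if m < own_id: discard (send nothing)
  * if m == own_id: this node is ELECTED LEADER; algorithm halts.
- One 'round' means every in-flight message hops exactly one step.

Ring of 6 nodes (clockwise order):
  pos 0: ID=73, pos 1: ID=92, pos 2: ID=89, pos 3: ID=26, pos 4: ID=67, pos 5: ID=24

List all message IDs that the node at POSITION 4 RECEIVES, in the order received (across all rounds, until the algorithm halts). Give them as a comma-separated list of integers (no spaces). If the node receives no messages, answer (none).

Round 1: pos1(id92) recv 73: drop; pos2(id89) recv 92: fwd; pos3(id26) recv 89: fwd; pos4(id67) recv 26: drop; pos5(id24) recv 67: fwd; pos0(id73) recv 24: drop
Round 2: pos3(id26) recv 92: fwd; pos4(id67) recv 89: fwd; pos0(id73) recv 67: drop
Round 3: pos4(id67) recv 92: fwd; pos5(id24) recv 89: fwd
Round 4: pos5(id24) recv 92: fwd; pos0(id73) recv 89: fwd
Round 5: pos0(id73) recv 92: fwd; pos1(id92) recv 89: drop
Round 6: pos1(id92) recv 92: ELECTED

Answer: 26,89,92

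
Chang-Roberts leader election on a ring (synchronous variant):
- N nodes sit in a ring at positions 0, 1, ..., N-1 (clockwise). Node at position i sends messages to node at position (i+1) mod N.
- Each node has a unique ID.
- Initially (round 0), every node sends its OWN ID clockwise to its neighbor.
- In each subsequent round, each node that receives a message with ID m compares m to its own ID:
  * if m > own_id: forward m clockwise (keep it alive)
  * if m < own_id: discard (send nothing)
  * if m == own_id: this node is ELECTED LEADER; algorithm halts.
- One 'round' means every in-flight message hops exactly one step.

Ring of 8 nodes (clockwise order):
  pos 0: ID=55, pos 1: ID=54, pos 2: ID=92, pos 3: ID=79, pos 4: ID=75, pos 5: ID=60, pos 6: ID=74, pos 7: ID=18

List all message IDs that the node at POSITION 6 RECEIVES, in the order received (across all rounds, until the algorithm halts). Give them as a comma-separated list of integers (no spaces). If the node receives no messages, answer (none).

Round 1: pos1(id54) recv 55: fwd; pos2(id92) recv 54: drop; pos3(id79) recv 92: fwd; pos4(id75) recv 79: fwd; pos5(id60) recv 75: fwd; pos6(id74) recv 60: drop; pos7(id18) recv 74: fwd; pos0(id55) recv 18: drop
Round 2: pos2(id92) recv 55: drop; pos4(id75) recv 92: fwd; pos5(id60) recv 79: fwd; pos6(id74) recv 75: fwd; pos0(id55) recv 74: fwd
Round 3: pos5(id60) recv 92: fwd; pos6(id74) recv 79: fwd; pos7(id18) recv 75: fwd; pos1(id54) recv 74: fwd
Round 4: pos6(id74) recv 92: fwd; pos7(id18) recv 79: fwd; pos0(id55) recv 75: fwd; pos2(id92) recv 74: drop
Round 5: pos7(id18) recv 92: fwd; pos0(id55) recv 79: fwd; pos1(id54) recv 75: fwd
Round 6: pos0(id55) recv 92: fwd; pos1(id54) recv 79: fwd; pos2(id92) recv 75: drop
Round 7: pos1(id54) recv 92: fwd; pos2(id92) recv 79: drop
Round 8: pos2(id92) recv 92: ELECTED

Answer: 60,75,79,92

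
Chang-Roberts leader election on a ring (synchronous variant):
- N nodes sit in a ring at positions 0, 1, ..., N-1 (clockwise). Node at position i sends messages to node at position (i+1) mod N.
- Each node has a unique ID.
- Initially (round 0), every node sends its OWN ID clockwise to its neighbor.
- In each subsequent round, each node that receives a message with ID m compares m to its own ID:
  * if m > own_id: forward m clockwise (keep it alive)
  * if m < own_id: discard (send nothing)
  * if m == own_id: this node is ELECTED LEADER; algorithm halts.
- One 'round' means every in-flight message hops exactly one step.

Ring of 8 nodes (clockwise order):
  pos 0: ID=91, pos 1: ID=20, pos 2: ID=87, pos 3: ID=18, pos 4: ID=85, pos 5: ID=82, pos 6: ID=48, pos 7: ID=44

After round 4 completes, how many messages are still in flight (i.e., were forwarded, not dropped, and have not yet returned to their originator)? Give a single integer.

Round 1: pos1(id20) recv 91: fwd; pos2(id87) recv 20: drop; pos3(id18) recv 87: fwd; pos4(id85) recv 18: drop; pos5(id82) recv 85: fwd; pos6(id48) recv 82: fwd; pos7(id44) recv 48: fwd; pos0(id91) recv 44: drop
Round 2: pos2(id87) recv 91: fwd; pos4(id85) recv 87: fwd; pos6(id48) recv 85: fwd; pos7(id44) recv 82: fwd; pos0(id91) recv 48: drop
Round 3: pos3(id18) recv 91: fwd; pos5(id82) recv 87: fwd; pos7(id44) recv 85: fwd; pos0(id91) recv 82: drop
Round 4: pos4(id85) recv 91: fwd; pos6(id48) recv 87: fwd; pos0(id91) recv 85: drop
After round 4: 2 messages still in flight

Answer: 2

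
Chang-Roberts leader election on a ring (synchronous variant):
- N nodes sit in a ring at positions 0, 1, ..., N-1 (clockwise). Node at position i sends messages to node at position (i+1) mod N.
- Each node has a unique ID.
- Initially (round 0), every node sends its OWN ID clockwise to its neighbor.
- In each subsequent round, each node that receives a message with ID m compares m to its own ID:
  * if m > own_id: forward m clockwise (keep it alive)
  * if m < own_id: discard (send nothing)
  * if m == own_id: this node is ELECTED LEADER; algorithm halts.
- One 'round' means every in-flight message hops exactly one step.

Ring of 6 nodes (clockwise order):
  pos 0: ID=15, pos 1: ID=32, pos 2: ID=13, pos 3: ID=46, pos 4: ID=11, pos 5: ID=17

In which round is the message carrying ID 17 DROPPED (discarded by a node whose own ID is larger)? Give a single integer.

Answer: 2

Derivation:
Round 1: pos1(id32) recv 15: drop; pos2(id13) recv 32: fwd; pos3(id46) recv 13: drop; pos4(id11) recv 46: fwd; pos5(id17) recv 11: drop; pos0(id15) recv 17: fwd
Round 2: pos3(id46) recv 32: drop; pos5(id17) recv 46: fwd; pos1(id32) recv 17: drop
Round 3: pos0(id15) recv 46: fwd
Round 4: pos1(id32) recv 46: fwd
Round 5: pos2(id13) recv 46: fwd
Round 6: pos3(id46) recv 46: ELECTED
Message ID 17 originates at pos 5; dropped at pos 1 in round 2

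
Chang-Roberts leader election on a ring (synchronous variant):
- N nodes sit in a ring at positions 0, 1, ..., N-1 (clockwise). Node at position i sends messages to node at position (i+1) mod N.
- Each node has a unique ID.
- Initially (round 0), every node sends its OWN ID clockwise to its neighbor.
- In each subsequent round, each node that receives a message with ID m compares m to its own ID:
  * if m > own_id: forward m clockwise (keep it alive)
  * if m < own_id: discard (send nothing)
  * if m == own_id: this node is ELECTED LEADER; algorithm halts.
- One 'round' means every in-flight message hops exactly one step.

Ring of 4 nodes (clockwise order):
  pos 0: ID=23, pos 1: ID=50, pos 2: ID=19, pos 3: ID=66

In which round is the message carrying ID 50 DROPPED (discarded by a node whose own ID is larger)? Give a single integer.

Answer: 2

Derivation:
Round 1: pos1(id50) recv 23: drop; pos2(id19) recv 50: fwd; pos3(id66) recv 19: drop; pos0(id23) recv 66: fwd
Round 2: pos3(id66) recv 50: drop; pos1(id50) recv 66: fwd
Round 3: pos2(id19) recv 66: fwd
Round 4: pos3(id66) recv 66: ELECTED
Message ID 50 originates at pos 1; dropped at pos 3 in round 2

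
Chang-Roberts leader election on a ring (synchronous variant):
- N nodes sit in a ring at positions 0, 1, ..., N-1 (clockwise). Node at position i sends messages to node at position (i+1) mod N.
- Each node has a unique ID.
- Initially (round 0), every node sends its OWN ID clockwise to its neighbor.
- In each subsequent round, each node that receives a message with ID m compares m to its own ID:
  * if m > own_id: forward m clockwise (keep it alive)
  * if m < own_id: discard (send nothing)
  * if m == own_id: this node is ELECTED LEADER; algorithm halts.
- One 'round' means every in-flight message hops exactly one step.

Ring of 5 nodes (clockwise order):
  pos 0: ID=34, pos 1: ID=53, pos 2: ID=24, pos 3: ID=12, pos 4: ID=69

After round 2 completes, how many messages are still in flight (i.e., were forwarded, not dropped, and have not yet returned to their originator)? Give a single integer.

Round 1: pos1(id53) recv 34: drop; pos2(id24) recv 53: fwd; pos3(id12) recv 24: fwd; pos4(id69) recv 12: drop; pos0(id34) recv 69: fwd
Round 2: pos3(id12) recv 53: fwd; pos4(id69) recv 24: drop; pos1(id53) recv 69: fwd
After round 2: 2 messages still in flight

Answer: 2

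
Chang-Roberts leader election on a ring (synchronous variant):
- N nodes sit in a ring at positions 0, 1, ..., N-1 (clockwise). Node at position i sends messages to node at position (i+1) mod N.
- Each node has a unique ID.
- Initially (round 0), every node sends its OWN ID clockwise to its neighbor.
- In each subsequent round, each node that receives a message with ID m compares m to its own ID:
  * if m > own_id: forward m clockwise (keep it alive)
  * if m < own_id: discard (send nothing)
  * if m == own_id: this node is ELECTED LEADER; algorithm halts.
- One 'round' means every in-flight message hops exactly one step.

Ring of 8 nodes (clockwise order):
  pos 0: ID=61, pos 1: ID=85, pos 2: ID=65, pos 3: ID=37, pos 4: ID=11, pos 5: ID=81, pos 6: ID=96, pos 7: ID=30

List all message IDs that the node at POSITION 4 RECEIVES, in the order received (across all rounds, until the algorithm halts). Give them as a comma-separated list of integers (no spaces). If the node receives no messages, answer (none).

Round 1: pos1(id85) recv 61: drop; pos2(id65) recv 85: fwd; pos3(id37) recv 65: fwd; pos4(id11) recv 37: fwd; pos5(id81) recv 11: drop; pos6(id96) recv 81: drop; pos7(id30) recv 96: fwd; pos0(id61) recv 30: drop
Round 2: pos3(id37) recv 85: fwd; pos4(id11) recv 65: fwd; pos5(id81) recv 37: drop; pos0(id61) recv 96: fwd
Round 3: pos4(id11) recv 85: fwd; pos5(id81) recv 65: drop; pos1(id85) recv 96: fwd
Round 4: pos5(id81) recv 85: fwd; pos2(id65) recv 96: fwd
Round 5: pos6(id96) recv 85: drop; pos3(id37) recv 96: fwd
Round 6: pos4(id11) recv 96: fwd
Round 7: pos5(id81) recv 96: fwd
Round 8: pos6(id96) recv 96: ELECTED

Answer: 37,65,85,96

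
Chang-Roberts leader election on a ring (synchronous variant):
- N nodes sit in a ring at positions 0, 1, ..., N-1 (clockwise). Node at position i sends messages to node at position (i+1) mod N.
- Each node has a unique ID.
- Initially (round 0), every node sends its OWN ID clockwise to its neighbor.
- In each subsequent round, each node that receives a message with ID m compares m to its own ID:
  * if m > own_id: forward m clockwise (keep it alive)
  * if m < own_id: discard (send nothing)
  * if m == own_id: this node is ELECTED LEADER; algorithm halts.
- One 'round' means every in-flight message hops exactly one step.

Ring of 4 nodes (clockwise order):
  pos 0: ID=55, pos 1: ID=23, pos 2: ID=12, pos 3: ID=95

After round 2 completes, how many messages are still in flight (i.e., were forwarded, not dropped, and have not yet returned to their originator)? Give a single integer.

Round 1: pos1(id23) recv 55: fwd; pos2(id12) recv 23: fwd; pos3(id95) recv 12: drop; pos0(id55) recv 95: fwd
Round 2: pos2(id12) recv 55: fwd; pos3(id95) recv 23: drop; pos1(id23) recv 95: fwd
After round 2: 2 messages still in flight

Answer: 2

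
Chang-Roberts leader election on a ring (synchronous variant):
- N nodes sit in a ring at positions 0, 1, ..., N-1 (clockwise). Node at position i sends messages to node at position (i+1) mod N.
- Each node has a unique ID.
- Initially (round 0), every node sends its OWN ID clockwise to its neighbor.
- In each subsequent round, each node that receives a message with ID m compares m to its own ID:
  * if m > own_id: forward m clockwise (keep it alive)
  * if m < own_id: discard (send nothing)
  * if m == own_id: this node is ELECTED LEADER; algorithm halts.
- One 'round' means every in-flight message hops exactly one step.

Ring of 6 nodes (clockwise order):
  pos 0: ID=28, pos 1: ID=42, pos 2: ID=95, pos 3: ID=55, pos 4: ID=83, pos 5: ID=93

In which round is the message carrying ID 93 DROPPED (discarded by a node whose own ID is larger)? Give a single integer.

Answer: 3

Derivation:
Round 1: pos1(id42) recv 28: drop; pos2(id95) recv 42: drop; pos3(id55) recv 95: fwd; pos4(id83) recv 55: drop; pos5(id93) recv 83: drop; pos0(id28) recv 93: fwd
Round 2: pos4(id83) recv 95: fwd; pos1(id42) recv 93: fwd
Round 3: pos5(id93) recv 95: fwd; pos2(id95) recv 93: drop
Round 4: pos0(id28) recv 95: fwd
Round 5: pos1(id42) recv 95: fwd
Round 6: pos2(id95) recv 95: ELECTED
Message ID 93 originates at pos 5; dropped at pos 2 in round 3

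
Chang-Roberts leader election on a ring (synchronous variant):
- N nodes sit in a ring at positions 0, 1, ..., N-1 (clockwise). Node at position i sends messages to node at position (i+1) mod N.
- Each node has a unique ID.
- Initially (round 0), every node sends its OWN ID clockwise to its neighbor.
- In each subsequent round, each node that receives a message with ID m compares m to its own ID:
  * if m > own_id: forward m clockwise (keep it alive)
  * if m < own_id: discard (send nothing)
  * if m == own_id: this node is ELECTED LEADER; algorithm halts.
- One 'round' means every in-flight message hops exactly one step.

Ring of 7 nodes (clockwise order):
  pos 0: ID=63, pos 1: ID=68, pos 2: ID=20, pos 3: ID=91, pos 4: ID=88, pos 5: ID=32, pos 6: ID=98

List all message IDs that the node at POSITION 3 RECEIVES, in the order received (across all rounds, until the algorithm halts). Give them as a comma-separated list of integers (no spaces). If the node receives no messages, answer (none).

Round 1: pos1(id68) recv 63: drop; pos2(id20) recv 68: fwd; pos3(id91) recv 20: drop; pos4(id88) recv 91: fwd; pos5(id32) recv 88: fwd; pos6(id98) recv 32: drop; pos0(id63) recv 98: fwd
Round 2: pos3(id91) recv 68: drop; pos5(id32) recv 91: fwd; pos6(id98) recv 88: drop; pos1(id68) recv 98: fwd
Round 3: pos6(id98) recv 91: drop; pos2(id20) recv 98: fwd
Round 4: pos3(id91) recv 98: fwd
Round 5: pos4(id88) recv 98: fwd
Round 6: pos5(id32) recv 98: fwd
Round 7: pos6(id98) recv 98: ELECTED

Answer: 20,68,98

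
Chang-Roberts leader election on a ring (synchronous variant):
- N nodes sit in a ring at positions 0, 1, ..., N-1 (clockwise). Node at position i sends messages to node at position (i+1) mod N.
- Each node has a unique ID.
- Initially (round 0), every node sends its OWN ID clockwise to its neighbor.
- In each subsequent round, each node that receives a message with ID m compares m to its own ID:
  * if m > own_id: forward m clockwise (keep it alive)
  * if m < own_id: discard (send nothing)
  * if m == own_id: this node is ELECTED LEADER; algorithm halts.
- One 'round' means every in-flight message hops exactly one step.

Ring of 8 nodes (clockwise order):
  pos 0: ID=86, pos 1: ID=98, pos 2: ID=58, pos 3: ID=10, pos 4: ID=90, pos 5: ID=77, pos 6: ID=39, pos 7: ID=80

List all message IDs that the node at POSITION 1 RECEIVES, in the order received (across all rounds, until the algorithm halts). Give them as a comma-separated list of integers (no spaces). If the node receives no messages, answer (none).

Round 1: pos1(id98) recv 86: drop; pos2(id58) recv 98: fwd; pos3(id10) recv 58: fwd; pos4(id90) recv 10: drop; pos5(id77) recv 90: fwd; pos6(id39) recv 77: fwd; pos7(id80) recv 39: drop; pos0(id86) recv 80: drop
Round 2: pos3(id10) recv 98: fwd; pos4(id90) recv 58: drop; pos6(id39) recv 90: fwd; pos7(id80) recv 77: drop
Round 3: pos4(id90) recv 98: fwd; pos7(id80) recv 90: fwd
Round 4: pos5(id77) recv 98: fwd; pos0(id86) recv 90: fwd
Round 5: pos6(id39) recv 98: fwd; pos1(id98) recv 90: drop
Round 6: pos7(id80) recv 98: fwd
Round 7: pos0(id86) recv 98: fwd
Round 8: pos1(id98) recv 98: ELECTED

Answer: 86,90,98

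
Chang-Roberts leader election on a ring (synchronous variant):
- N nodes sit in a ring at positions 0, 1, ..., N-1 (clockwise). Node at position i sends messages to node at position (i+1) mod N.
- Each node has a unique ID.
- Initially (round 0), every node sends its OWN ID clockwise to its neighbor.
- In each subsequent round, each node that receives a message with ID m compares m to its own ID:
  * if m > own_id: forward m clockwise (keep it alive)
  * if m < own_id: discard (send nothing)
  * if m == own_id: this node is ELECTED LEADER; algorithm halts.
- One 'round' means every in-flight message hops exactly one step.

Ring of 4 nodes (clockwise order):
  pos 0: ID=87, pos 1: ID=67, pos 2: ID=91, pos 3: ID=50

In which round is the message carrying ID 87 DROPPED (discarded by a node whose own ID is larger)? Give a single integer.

Answer: 2

Derivation:
Round 1: pos1(id67) recv 87: fwd; pos2(id91) recv 67: drop; pos3(id50) recv 91: fwd; pos0(id87) recv 50: drop
Round 2: pos2(id91) recv 87: drop; pos0(id87) recv 91: fwd
Round 3: pos1(id67) recv 91: fwd
Round 4: pos2(id91) recv 91: ELECTED
Message ID 87 originates at pos 0; dropped at pos 2 in round 2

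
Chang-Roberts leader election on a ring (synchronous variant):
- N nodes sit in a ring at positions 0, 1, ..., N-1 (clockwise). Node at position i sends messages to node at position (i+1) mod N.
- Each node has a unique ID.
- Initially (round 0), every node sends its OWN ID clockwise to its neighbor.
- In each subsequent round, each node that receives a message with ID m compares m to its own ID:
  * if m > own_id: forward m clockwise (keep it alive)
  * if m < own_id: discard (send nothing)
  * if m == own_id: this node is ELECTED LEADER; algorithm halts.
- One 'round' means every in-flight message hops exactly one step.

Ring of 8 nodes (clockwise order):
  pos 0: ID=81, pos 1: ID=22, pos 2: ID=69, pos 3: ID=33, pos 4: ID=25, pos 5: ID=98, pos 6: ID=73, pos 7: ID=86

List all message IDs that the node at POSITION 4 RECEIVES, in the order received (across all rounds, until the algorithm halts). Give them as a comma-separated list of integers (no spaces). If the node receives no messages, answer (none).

Round 1: pos1(id22) recv 81: fwd; pos2(id69) recv 22: drop; pos3(id33) recv 69: fwd; pos4(id25) recv 33: fwd; pos5(id98) recv 25: drop; pos6(id73) recv 98: fwd; pos7(id86) recv 73: drop; pos0(id81) recv 86: fwd
Round 2: pos2(id69) recv 81: fwd; pos4(id25) recv 69: fwd; pos5(id98) recv 33: drop; pos7(id86) recv 98: fwd; pos1(id22) recv 86: fwd
Round 3: pos3(id33) recv 81: fwd; pos5(id98) recv 69: drop; pos0(id81) recv 98: fwd; pos2(id69) recv 86: fwd
Round 4: pos4(id25) recv 81: fwd; pos1(id22) recv 98: fwd; pos3(id33) recv 86: fwd
Round 5: pos5(id98) recv 81: drop; pos2(id69) recv 98: fwd; pos4(id25) recv 86: fwd
Round 6: pos3(id33) recv 98: fwd; pos5(id98) recv 86: drop
Round 7: pos4(id25) recv 98: fwd
Round 8: pos5(id98) recv 98: ELECTED

Answer: 33,69,81,86,98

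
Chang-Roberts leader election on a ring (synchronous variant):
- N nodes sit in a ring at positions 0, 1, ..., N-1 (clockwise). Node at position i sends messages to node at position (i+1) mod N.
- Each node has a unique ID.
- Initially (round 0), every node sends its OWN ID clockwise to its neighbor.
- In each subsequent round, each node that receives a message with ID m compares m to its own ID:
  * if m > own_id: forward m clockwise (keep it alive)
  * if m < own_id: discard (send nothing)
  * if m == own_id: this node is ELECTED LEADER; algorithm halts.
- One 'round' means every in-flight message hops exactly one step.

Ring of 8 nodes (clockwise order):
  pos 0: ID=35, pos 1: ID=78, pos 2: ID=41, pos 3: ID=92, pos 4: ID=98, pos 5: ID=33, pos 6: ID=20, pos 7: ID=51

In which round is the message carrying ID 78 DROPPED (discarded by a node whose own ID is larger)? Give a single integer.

Round 1: pos1(id78) recv 35: drop; pos2(id41) recv 78: fwd; pos3(id92) recv 41: drop; pos4(id98) recv 92: drop; pos5(id33) recv 98: fwd; pos6(id20) recv 33: fwd; pos7(id51) recv 20: drop; pos0(id35) recv 51: fwd
Round 2: pos3(id92) recv 78: drop; pos6(id20) recv 98: fwd; pos7(id51) recv 33: drop; pos1(id78) recv 51: drop
Round 3: pos7(id51) recv 98: fwd
Round 4: pos0(id35) recv 98: fwd
Round 5: pos1(id78) recv 98: fwd
Round 6: pos2(id41) recv 98: fwd
Round 7: pos3(id92) recv 98: fwd
Round 8: pos4(id98) recv 98: ELECTED
Message ID 78 originates at pos 1; dropped at pos 3 in round 2

Answer: 2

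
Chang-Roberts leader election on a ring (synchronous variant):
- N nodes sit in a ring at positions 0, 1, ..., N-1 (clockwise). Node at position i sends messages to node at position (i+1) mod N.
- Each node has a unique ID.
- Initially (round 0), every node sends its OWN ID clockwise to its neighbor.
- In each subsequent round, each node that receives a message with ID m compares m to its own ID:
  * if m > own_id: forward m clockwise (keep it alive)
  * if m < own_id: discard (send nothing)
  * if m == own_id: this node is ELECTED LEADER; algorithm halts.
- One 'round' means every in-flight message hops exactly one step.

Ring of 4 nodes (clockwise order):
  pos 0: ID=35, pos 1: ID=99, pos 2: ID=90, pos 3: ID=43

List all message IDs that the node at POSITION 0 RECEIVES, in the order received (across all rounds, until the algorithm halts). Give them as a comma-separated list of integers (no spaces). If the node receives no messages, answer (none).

Round 1: pos1(id99) recv 35: drop; pos2(id90) recv 99: fwd; pos3(id43) recv 90: fwd; pos0(id35) recv 43: fwd
Round 2: pos3(id43) recv 99: fwd; pos0(id35) recv 90: fwd; pos1(id99) recv 43: drop
Round 3: pos0(id35) recv 99: fwd; pos1(id99) recv 90: drop
Round 4: pos1(id99) recv 99: ELECTED

Answer: 43,90,99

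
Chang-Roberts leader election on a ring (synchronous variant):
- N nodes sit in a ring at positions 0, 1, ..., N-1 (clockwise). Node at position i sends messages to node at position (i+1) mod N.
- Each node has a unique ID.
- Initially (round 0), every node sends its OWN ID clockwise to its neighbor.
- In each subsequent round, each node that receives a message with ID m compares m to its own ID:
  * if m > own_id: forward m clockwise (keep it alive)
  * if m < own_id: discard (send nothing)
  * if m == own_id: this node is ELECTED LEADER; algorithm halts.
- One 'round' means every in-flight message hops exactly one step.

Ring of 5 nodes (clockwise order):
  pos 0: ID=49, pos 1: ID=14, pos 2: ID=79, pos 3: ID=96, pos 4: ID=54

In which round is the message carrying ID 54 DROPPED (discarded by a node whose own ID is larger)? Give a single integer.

Answer: 3

Derivation:
Round 1: pos1(id14) recv 49: fwd; pos2(id79) recv 14: drop; pos3(id96) recv 79: drop; pos4(id54) recv 96: fwd; pos0(id49) recv 54: fwd
Round 2: pos2(id79) recv 49: drop; pos0(id49) recv 96: fwd; pos1(id14) recv 54: fwd
Round 3: pos1(id14) recv 96: fwd; pos2(id79) recv 54: drop
Round 4: pos2(id79) recv 96: fwd
Round 5: pos3(id96) recv 96: ELECTED
Message ID 54 originates at pos 4; dropped at pos 2 in round 3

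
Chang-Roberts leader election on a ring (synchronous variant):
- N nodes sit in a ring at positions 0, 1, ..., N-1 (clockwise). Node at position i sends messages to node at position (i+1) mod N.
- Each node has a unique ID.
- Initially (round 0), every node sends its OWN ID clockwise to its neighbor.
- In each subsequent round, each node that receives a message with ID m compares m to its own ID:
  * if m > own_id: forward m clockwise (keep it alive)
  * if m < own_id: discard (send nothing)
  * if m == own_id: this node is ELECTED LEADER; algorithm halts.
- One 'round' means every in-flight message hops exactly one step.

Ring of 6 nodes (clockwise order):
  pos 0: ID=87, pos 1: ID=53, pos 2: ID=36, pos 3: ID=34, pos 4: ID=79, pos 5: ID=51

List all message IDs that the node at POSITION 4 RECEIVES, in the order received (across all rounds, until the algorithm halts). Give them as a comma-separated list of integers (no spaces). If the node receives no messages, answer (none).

Round 1: pos1(id53) recv 87: fwd; pos2(id36) recv 53: fwd; pos3(id34) recv 36: fwd; pos4(id79) recv 34: drop; pos5(id51) recv 79: fwd; pos0(id87) recv 51: drop
Round 2: pos2(id36) recv 87: fwd; pos3(id34) recv 53: fwd; pos4(id79) recv 36: drop; pos0(id87) recv 79: drop
Round 3: pos3(id34) recv 87: fwd; pos4(id79) recv 53: drop
Round 4: pos4(id79) recv 87: fwd
Round 5: pos5(id51) recv 87: fwd
Round 6: pos0(id87) recv 87: ELECTED

Answer: 34,36,53,87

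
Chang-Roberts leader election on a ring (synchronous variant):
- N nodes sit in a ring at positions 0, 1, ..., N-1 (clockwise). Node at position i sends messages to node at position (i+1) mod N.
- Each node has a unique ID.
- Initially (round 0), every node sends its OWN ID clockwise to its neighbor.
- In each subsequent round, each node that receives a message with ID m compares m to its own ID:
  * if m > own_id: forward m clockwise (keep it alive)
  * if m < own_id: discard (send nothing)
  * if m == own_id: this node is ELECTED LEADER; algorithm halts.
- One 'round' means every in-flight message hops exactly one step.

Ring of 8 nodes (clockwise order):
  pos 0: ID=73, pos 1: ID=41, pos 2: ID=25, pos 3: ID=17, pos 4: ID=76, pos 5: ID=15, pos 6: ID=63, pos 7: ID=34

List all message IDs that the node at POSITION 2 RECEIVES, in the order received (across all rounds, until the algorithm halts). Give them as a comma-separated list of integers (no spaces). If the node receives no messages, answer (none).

Answer: 41,73,76

Derivation:
Round 1: pos1(id41) recv 73: fwd; pos2(id25) recv 41: fwd; pos3(id17) recv 25: fwd; pos4(id76) recv 17: drop; pos5(id15) recv 76: fwd; pos6(id63) recv 15: drop; pos7(id34) recv 63: fwd; pos0(id73) recv 34: drop
Round 2: pos2(id25) recv 73: fwd; pos3(id17) recv 41: fwd; pos4(id76) recv 25: drop; pos6(id63) recv 76: fwd; pos0(id73) recv 63: drop
Round 3: pos3(id17) recv 73: fwd; pos4(id76) recv 41: drop; pos7(id34) recv 76: fwd
Round 4: pos4(id76) recv 73: drop; pos0(id73) recv 76: fwd
Round 5: pos1(id41) recv 76: fwd
Round 6: pos2(id25) recv 76: fwd
Round 7: pos3(id17) recv 76: fwd
Round 8: pos4(id76) recv 76: ELECTED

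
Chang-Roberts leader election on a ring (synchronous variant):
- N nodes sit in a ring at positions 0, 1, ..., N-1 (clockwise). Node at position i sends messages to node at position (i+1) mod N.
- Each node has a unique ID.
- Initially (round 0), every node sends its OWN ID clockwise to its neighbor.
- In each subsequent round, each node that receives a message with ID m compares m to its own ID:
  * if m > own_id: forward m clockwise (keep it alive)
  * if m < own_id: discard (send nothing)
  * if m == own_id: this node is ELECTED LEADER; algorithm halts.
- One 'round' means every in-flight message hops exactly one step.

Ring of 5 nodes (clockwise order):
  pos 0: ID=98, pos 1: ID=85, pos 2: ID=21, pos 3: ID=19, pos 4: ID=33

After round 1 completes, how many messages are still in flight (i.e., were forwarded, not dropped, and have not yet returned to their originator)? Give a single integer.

Round 1: pos1(id85) recv 98: fwd; pos2(id21) recv 85: fwd; pos3(id19) recv 21: fwd; pos4(id33) recv 19: drop; pos0(id98) recv 33: drop
After round 1: 3 messages still in flight

Answer: 3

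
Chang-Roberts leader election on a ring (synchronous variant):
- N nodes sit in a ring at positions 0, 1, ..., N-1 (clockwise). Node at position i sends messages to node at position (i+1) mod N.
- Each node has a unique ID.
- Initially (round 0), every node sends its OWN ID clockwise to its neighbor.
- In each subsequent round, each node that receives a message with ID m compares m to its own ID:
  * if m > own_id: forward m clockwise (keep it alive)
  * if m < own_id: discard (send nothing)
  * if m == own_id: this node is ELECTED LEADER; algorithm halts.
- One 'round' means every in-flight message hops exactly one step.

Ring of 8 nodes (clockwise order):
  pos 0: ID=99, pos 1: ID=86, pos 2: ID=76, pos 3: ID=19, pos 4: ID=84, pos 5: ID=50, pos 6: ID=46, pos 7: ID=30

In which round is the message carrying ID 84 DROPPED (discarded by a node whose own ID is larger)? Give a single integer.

Round 1: pos1(id86) recv 99: fwd; pos2(id76) recv 86: fwd; pos3(id19) recv 76: fwd; pos4(id84) recv 19: drop; pos5(id50) recv 84: fwd; pos6(id46) recv 50: fwd; pos7(id30) recv 46: fwd; pos0(id99) recv 30: drop
Round 2: pos2(id76) recv 99: fwd; pos3(id19) recv 86: fwd; pos4(id84) recv 76: drop; pos6(id46) recv 84: fwd; pos7(id30) recv 50: fwd; pos0(id99) recv 46: drop
Round 3: pos3(id19) recv 99: fwd; pos4(id84) recv 86: fwd; pos7(id30) recv 84: fwd; pos0(id99) recv 50: drop
Round 4: pos4(id84) recv 99: fwd; pos5(id50) recv 86: fwd; pos0(id99) recv 84: drop
Round 5: pos5(id50) recv 99: fwd; pos6(id46) recv 86: fwd
Round 6: pos6(id46) recv 99: fwd; pos7(id30) recv 86: fwd
Round 7: pos7(id30) recv 99: fwd; pos0(id99) recv 86: drop
Round 8: pos0(id99) recv 99: ELECTED
Message ID 84 originates at pos 4; dropped at pos 0 in round 4

Answer: 4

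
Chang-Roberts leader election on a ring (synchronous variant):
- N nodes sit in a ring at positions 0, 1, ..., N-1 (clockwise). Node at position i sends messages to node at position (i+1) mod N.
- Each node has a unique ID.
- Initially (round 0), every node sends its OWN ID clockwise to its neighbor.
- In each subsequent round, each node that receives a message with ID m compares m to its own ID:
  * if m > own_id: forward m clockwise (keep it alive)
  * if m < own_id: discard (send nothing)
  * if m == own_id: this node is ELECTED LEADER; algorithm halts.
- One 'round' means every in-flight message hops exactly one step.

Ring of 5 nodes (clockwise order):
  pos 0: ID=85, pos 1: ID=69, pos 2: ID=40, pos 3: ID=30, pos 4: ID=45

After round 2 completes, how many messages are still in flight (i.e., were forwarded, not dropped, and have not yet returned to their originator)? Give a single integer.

Answer: 2

Derivation:
Round 1: pos1(id69) recv 85: fwd; pos2(id40) recv 69: fwd; pos3(id30) recv 40: fwd; pos4(id45) recv 30: drop; pos0(id85) recv 45: drop
Round 2: pos2(id40) recv 85: fwd; pos3(id30) recv 69: fwd; pos4(id45) recv 40: drop
After round 2: 2 messages still in flight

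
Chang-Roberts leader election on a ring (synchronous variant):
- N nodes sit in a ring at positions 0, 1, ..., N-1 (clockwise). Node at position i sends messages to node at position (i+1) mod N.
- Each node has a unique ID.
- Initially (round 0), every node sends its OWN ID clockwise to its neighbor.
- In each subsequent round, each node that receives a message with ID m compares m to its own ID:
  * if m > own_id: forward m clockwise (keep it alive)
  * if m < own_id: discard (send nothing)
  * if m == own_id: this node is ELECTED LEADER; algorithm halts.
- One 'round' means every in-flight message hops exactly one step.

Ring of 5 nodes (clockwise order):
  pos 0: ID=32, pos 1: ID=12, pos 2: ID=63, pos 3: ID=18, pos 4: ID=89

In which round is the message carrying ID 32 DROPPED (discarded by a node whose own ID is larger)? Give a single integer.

Round 1: pos1(id12) recv 32: fwd; pos2(id63) recv 12: drop; pos3(id18) recv 63: fwd; pos4(id89) recv 18: drop; pos0(id32) recv 89: fwd
Round 2: pos2(id63) recv 32: drop; pos4(id89) recv 63: drop; pos1(id12) recv 89: fwd
Round 3: pos2(id63) recv 89: fwd
Round 4: pos3(id18) recv 89: fwd
Round 5: pos4(id89) recv 89: ELECTED
Message ID 32 originates at pos 0; dropped at pos 2 in round 2

Answer: 2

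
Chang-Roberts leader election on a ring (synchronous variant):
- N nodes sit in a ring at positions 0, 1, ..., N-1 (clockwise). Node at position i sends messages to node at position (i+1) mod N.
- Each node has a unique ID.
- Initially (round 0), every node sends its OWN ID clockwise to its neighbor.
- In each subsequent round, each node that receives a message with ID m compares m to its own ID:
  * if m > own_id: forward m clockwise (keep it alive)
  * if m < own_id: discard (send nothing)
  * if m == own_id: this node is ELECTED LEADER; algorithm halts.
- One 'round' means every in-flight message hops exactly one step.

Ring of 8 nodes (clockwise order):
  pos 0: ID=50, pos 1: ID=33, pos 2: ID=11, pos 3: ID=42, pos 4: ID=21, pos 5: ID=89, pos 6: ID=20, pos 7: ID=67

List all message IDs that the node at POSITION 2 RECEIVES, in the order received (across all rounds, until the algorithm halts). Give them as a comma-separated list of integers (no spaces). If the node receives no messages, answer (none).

Round 1: pos1(id33) recv 50: fwd; pos2(id11) recv 33: fwd; pos3(id42) recv 11: drop; pos4(id21) recv 42: fwd; pos5(id89) recv 21: drop; pos6(id20) recv 89: fwd; pos7(id67) recv 20: drop; pos0(id50) recv 67: fwd
Round 2: pos2(id11) recv 50: fwd; pos3(id42) recv 33: drop; pos5(id89) recv 42: drop; pos7(id67) recv 89: fwd; pos1(id33) recv 67: fwd
Round 3: pos3(id42) recv 50: fwd; pos0(id50) recv 89: fwd; pos2(id11) recv 67: fwd
Round 4: pos4(id21) recv 50: fwd; pos1(id33) recv 89: fwd; pos3(id42) recv 67: fwd
Round 5: pos5(id89) recv 50: drop; pos2(id11) recv 89: fwd; pos4(id21) recv 67: fwd
Round 6: pos3(id42) recv 89: fwd; pos5(id89) recv 67: drop
Round 7: pos4(id21) recv 89: fwd
Round 8: pos5(id89) recv 89: ELECTED

Answer: 33,50,67,89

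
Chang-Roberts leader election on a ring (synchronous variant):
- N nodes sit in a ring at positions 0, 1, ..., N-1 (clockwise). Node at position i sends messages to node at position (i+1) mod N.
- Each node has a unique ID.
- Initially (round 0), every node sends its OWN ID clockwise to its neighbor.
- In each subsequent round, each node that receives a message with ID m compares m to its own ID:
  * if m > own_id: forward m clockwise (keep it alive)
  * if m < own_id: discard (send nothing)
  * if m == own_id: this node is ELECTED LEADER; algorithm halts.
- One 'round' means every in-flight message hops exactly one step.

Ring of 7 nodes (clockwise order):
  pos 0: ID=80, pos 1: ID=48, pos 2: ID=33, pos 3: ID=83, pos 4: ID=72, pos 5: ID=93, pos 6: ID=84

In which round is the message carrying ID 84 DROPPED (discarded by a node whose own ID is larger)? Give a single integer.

Answer: 6

Derivation:
Round 1: pos1(id48) recv 80: fwd; pos2(id33) recv 48: fwd; pos3(id83) recv 33: drop; pos4(id72) recv 83: fwd; pos5(id93) recv 72: drop; pos6(id84) recv 93: fwd; pos0(id80) recv 84: fwd
Round 2: pos2(id33) recv 80: fwd; pos3(id83) recv 48: drop; pos5(id93) recv 83: drop; pos0(id80) recv 93: fwd; pos1(id48) recv 84: fwd
Round 3: pos3(id83) recv 80: drop; pos1(id48) recv 93: fwd; pos2(id33) recv 84: fwd
Round 4: pos2(id33) recv 93: fwd; pos3(id83) recv 84: fwd
Round 5: pos3(id83) recv 93: fwd; pos4(id72) recv 84: fwd
Round 6: pos4(id72) recv 93: fwd; pos5(id93) recv 84: drop
Round 7: pos5(id93) recv 93: ELECTED
Message ID 84 originates at pos 6; dropped at pos 5 in round 6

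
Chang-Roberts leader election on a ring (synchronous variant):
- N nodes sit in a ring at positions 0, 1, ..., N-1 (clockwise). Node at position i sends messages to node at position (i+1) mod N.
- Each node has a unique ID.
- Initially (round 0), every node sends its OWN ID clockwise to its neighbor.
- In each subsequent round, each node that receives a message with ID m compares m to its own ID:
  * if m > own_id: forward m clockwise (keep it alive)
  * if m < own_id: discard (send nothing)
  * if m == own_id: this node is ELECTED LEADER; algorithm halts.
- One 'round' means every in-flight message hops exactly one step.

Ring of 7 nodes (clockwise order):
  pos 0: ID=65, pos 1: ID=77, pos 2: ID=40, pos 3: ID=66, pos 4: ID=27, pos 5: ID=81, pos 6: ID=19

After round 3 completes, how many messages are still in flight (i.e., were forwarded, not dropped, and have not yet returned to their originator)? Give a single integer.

Answer: 2

Derivation:
Round 1: pos1(id77) recv 65: drop; pos2(id40) recv 77: fwd; pos3(id66) recv 40: drop; pos4(id27) recv 66: fwd; pos5(id81) recv 27: drop; pos6(id19) recv 81: fwd; pos0(id65) recv 19: drop
Round 2: pos3(id66) recv 77: fwd; pos5(id81) recv 66: drop; pos0(id65) recv 81: fwd
Round 3: pos4(id27) recv 77: fwd; pos1(id77) recv 81: fwd
After round 3: 2 messages still in flight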